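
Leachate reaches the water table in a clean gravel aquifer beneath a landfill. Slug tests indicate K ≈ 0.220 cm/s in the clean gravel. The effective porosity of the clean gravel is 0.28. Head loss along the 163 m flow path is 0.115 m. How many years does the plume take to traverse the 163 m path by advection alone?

0.932

Convert K: 0.220 cm/s × 864 = 190.1 m/day.
Hydraulic gradient i = Δh / L = 0.115 / 163 = 0.0007055.
Darcy flux q = K · i = 190.1 × 0.0007055 = 0.1341 m/day.
Seepage velocity v = q / n_e = 0.1341 / 0.28 = 0.4789 m/day.
Travel time t = L / v = 163 / 0.4789 = 340.3 days = 0.9318 years.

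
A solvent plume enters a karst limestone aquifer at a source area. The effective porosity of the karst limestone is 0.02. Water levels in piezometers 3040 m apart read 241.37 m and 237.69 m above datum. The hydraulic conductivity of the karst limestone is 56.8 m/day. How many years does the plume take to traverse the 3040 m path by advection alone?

2.42

Hydraulic gradient i = (241.37 − 237.69) / 3040 = 3.68 / 3040 = 0.001211.
Darcy flux q = K · i = 56.80 × 0.001211 = 0.06876 m/day.
Seepage velocity v = q / n_e = 0.06876 / 0.02 = 3.438 m/day.
Travel time t = L / v = 3040 / 3.438 = 884.3 days = 2.421 years.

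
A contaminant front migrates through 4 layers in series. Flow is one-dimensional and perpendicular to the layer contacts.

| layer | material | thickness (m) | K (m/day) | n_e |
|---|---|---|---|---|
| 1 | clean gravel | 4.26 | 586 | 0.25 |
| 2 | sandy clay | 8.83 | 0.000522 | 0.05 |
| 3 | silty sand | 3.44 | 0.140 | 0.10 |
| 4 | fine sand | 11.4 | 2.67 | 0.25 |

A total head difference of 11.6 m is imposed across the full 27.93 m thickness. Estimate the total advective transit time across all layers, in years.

With flow normal to the layers, continuity requires the same specific discharge q through every layer.
Σ(b_i/K_i) = 4.26/586 + 8.83/0.000522 + 3.44/0.140 + 11.4/2.67 = 16945 d.
q = Δh / Σ(b_i/K_i) = 11.6 / 16945 = 0.0006846 m/day.
In each layer the seepage velocity is v_i = q/n_i, so the layer transit time is t_i = b_i·n_i / q:
  layer 1 (clean gravel): t_1 = 4.26 × 0.25 / 0.0006846 = 1556 d
  layer 2 (sandy clay): t_2 = 8.83 × 0.05 / 0.0006846 = 644.9 d
  layer 3 (silty sand): t_3 = 3.44 × 0.10 / 0.0006846 = 502.5 d
  layer 4 (fine sand): t_4 = 11.4 × 0.25 / 0.0006846 = 4163 d
Total t = Σ t_i = 6866 days = 18.80 years.

18.8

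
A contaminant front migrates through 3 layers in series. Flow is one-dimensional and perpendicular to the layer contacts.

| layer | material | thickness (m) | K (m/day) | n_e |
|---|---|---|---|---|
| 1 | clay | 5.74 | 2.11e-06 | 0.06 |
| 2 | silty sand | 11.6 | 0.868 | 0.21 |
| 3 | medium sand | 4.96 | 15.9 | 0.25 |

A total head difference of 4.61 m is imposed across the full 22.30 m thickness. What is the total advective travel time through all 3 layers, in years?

6500

With flow normal to the layers, continuity requires the same specific discharge q through every layer.
Σ(b_i/K_i) = 5.74/2.11e-06 + 11.6/0.868 + 4.96/15.9 = 2.720e+06 d.
q = Δh / Σ(b_i/K_i) = 4.61 / 2.720e+06 = 1.695e-06 m/day.
In each layer the seepage velocity is v_i = q/n_i, so the layer transit time is t_i = b_i·n_i / q:
  layer 1 (clay): t_1 = 5.74 × 0.06 / 1.695e-06 = 2.032e+05 d
  layer 2 (silty sand): t_2 = 11.6 × 0.21 / 1.695e-06 = 1.438e+06 d
  layer 3 (medium sand): t_3 = 4.96 × 0.25 / 1.695e-06 = 7.317e+05 d
Total t = Σ t_i = 2.372e+06 days = 6495 years.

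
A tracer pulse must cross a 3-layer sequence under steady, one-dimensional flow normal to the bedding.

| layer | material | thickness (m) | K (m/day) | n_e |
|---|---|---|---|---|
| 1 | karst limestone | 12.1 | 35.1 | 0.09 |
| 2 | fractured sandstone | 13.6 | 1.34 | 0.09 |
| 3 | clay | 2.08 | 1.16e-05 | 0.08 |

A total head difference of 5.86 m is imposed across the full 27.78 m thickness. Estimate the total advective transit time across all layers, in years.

208

With flow normal to the layers, continuity requires the same specific discharge q through every layer.
Σ(b_i/K_i) = 12.1/35.1 + 13.6/1.34 + 2.08/1.16e-05 = 1.793e+05 d.
q = Δh / Σ(b_i/K_i) = 5.86 / 1.793e+05 = 3.268e-05 m/day.
In each layer the seepage velocity is v_i = q/n_i, so the layer transit time is t_i = b_i·n_i / q:
  layer 1 (karst limestone): t_1 = 12.1 × 0.09 / 3.268e-05 = 33324 d
  layer 2 (fractured sandstone): t_2 = 13.6 × 0.09 / 3.268e-05 = 37455 d
  layer 3 (clay): t_3 = 2.08 × 0.08 / 3.268e-05 = 5092 d
Total t = Σ t_i = 75872 days = 207.7 years.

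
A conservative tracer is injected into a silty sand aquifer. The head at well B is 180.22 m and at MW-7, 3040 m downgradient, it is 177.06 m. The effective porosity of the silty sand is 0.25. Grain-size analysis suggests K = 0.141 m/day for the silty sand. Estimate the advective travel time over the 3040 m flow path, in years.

14200

Hydraulic gradient i = (180.22 − 177.06) / 3040 = 3.16 / 3040 = 0.001039.
Darcy flux q = K · i = 0.1410 × 0.001039 = 0.0001466 m/day.
Seepage velocity v = q / n_e = 0.0001466 / 0.25 = 0.0005863 m/day.
Travel time t = L / v = 3040 / 0.0005863 = 5.185e+06 days = 14197 years.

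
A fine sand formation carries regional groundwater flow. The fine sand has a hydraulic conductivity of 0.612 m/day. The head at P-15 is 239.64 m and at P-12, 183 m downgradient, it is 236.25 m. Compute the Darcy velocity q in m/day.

0.0113

Hydraulic gradient i = (239.64 − 236.25) / 183 = 3.39 / 183 = 0.01852.
Specific discharge q = K · i = 0.6120 × 0.01852 = 0.01134 m/day.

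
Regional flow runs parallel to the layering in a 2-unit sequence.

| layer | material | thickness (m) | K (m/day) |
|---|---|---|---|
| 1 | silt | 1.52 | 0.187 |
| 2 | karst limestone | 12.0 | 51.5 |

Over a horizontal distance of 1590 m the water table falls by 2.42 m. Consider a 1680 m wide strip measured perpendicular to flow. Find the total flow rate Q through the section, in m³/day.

1580

Flow is parallel to layering, so each bed carries its own Darcy discharge and the transmissivities add.
Σ(K_i·b_i) = 0.187×1.52 + 51.5×12.0 = 618.3 m²/day.
Hydraulic gradient i = Δh / L = 2.42 / 1590 = 0.001522.
Q = Σ(K_i·b_i) · W · i = 618.3 × 1680 × 0.001522 = 1581 m³/day.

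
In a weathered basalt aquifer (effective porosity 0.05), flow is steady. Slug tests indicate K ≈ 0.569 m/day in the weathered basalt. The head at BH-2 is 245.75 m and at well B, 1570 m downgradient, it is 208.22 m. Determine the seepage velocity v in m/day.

0.272

Hydraulic gradient i = (245.75 − 208.22) / 1570 = 37.53 / 1570 = 0.02390.
Darcy flux q = K · i = 0.5690 × 0.02390 = 0.01360 m/day.
Seepage velocity v = q / n_e = 0.01360 / 0.05 = 0.2720 m/day.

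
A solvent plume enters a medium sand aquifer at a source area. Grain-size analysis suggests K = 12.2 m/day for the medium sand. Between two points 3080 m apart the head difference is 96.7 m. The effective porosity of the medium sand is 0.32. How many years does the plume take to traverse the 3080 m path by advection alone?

7.04

Hydraulic gradient i = Δh / L = 96.7 / 3080 = 0.03140.
Darcy flux q = K · i = 12.20 × 0.03140 = 0.3830 m/day.
Seepage velocity v = q / n_e = 0.3830 / 0.32 = 1.197 m/day.
Travel time t = L / v = 3080 / 1.197 = 2573 days = 7.045 years.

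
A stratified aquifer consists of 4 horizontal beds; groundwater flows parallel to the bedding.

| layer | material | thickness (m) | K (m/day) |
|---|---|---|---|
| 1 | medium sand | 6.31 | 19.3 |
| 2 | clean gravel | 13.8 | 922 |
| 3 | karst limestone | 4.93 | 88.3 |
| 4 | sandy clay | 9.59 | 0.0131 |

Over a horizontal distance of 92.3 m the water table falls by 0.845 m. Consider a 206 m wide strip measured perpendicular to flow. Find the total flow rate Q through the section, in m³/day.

Flow is parallel to layering, so each bed carries its own Darcy discharge and the transmissivities add.
Σ(K_i·b_i) = 19.3×6.31 + 922×13.8 + 88.3×4.93 + 0.0131×9.59 = 13281 m²/day.
Hydraulic gradient i = Δh / L = 0.845 / 92.3 = 0.009155.
Q = Σ(K_i·b_i) · W · i = 13281 × 206 × 0.009155 = 25047 m³/day.

25000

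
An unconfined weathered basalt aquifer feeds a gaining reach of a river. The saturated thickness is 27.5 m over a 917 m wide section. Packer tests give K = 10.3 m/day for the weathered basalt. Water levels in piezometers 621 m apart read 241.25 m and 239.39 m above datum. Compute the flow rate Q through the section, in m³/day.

778

Cross-sectional area A = 917 × 27.5 = 25218 m².
Hydraulic gradient i = (241.25 − 239.39) / 621 = 1.86 / 621 = 0.002995.
Darcy's law: Q = K · A · i = 10.30 × 25218 × 0.002995 = 778.0 m³/day.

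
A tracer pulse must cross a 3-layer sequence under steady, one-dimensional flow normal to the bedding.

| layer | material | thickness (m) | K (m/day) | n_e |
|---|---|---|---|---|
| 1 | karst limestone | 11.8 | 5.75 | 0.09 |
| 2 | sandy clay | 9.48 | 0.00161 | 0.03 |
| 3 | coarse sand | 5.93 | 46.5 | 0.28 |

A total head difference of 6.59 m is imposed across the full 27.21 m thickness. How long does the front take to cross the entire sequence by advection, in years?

7.36

With flow normal to the layers, continuity requires the same specific discharge q through every layer.
Σ(b_i/K_i) = 11.8/5.75 + 9.48/0.00161 + 5.93/46.5 = 5890 d.
q = Δh / Σ(b_i/K_i) = 6.59 / 5890 = 0.001119 m/day.
In each layer the seepage velocity is v_i = q/n_i, so the layer transit time is t_i = b_i·n_i / q:
  layer 1 (karst limestone): t_1 = 11.8 × 0.09 / 0.001119 = 949.3 d
  layer 2 (sandy clay): t_2 = 9.48 × 0.03 / 0.001119 = 254.2 d
  layer 3 (coarse sand): t_3 = 5.93 × 0.28 / 0.001119 = 1484 d
Total t = Σ t_i = 2688 days = 7.358 years.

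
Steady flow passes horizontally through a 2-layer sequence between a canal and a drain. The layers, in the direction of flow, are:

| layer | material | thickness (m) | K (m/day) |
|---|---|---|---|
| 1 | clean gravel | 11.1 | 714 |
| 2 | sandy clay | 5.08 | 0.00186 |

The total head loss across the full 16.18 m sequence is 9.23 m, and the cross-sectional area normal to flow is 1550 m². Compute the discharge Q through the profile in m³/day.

Flow is perpendicular to layering, so the layers act in series and the equivalent K is the thickness-weighted harmonic mean.
Total thickness L = 11.1 + 5.08 = 16.18 m.
Σ(b_i/K_i) = 11.1/714 + 5.08/0.00186 = 2731 d.
K_eq = L / Σ(b_i/K_i) = 16.18 / 2731 = 0.005924 m/day.
Q = K_eq · A · (Δh/L) = 0.005924 × 1550 × (9.23/16.18) = 5.238 m³/day.

5.24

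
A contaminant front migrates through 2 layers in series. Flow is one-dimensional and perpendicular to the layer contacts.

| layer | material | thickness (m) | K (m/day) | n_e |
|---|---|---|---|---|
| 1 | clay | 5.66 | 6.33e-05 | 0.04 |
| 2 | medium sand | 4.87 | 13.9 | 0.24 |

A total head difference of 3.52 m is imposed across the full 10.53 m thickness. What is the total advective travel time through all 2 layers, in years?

With flow normal to the layers, continuity requires the same specific discharge q through every layer.
Σ(b_i/K_i) = 5.66/6.33e-05 + 4.87/13.9 = 89416 d.
q = Δh / Σ(b_i/K_i) = 3.52 / 89416 = 3.937e-05 m/day.
In each layer the seepage velocity is v_i = q/n_i, so the layer transit time is t_i = b_i·n_i / q:
  layer 1 (clay): t_1 = 5.66 × 0.04 / 3.937e-05 = 5751 d
  layer 2 (medium sand): t_2 = 4.87 × 0.24 / 3.937e-05 = 29690 d
Total t = Σ t_i = 35441 days = 97.03 years.

97.0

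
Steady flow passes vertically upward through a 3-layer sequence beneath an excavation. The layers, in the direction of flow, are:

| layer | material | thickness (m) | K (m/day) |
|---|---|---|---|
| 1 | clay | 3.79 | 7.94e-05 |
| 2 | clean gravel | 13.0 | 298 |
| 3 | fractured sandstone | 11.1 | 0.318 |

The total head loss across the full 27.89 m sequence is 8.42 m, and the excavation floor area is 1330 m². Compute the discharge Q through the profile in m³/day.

Flow is perpendicular to layering, so the layers act in series and the equivalent K is the thickness-weighted harmonic mean.
Total thickness L = 3.79 + 13.0 + 11.1 = 27.89 m.
Σ(b_i/K_i) = 3.79/7.94e-05 + 13.0/298 + 11.1/0.318 = 47768 d.
K_eq = L / Σ(b_i/K_i) = 27.89 / 47768 = 0.0005839 m/day.
Q = K_eq · A · (Δh/L) = 0.0005839 × 1330 × (8.42/27.89) = 0.2344 m³/day.

0.234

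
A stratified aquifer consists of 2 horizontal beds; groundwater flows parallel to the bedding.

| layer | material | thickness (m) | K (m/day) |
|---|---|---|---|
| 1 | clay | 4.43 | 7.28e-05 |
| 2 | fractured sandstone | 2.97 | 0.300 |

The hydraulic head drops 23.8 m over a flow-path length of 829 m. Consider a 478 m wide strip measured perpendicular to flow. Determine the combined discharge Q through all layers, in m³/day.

12.2

Flow is parallel to layering, so each bed carries its own Darcy discharge and the transmissivities add.
Σ(K_i·b_i) = 7.28e-05×4.43 + 0.300×2.97 = 0.8913 m²/day.
Hydraulic gradient i = Δh / L = 23.8 / 829 = 0.02871.
Q = Σ(K_i·b_i) · W · i = 0.8913 × 478 × 0.02871 = 12.23 m³/day.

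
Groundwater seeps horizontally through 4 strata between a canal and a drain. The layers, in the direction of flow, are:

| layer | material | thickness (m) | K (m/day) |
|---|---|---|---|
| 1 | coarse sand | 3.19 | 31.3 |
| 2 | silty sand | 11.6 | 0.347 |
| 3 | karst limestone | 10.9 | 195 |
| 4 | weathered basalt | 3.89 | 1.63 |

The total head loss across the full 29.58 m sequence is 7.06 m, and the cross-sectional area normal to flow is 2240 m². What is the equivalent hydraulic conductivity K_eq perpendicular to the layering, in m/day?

Flow is perpendicular to layering, so the layers act in series and the equivalent K is the thickness-weighted harmonic mean.
Total thickness L = 3.19 + 11.6 + 10.9 + 3.89 = 29.58 m.
Σ(b_i/K_i) = 3.19/31.3 + 11.6/0.347 + 10.9/195 + 3.89/1.63 = 35.97 d.
K_eq = L / Σ(b_i/K_i) = 29.58 / 35.97 = 0.8223 m/day.

0.822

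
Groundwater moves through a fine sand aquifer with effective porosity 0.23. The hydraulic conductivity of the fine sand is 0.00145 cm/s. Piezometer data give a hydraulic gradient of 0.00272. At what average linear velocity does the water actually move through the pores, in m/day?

Convert K: 0.00145 cm/s × 864 = 1.253 m/day.
Hydraulic gradient i = 0.00272.
Darcy flux q = K · i = 1.253 × 0.002720 = 0.003408 m/day.
Seepage velocity v = q / n_e = 0.003408 / 0.23 = 0.01482 m/day.

0.0148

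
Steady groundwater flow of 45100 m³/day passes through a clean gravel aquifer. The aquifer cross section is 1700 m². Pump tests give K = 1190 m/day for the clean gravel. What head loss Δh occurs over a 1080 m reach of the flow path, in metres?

24.1

From Q = K·A·i, i = Q / (K·A) = 45100 / (1190 × 1700) = 0.02229.
Head loss Δh = i · L = 0.02229 × 1080 = 24.08 m.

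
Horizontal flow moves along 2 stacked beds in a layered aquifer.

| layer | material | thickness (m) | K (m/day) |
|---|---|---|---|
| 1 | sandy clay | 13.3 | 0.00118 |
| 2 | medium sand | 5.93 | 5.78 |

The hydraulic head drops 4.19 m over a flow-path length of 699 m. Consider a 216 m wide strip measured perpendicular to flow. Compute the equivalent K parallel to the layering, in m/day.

1.78

Flow is parallel to layering, so each bed carries its own Darcy discharge and the transmissivities add.
Σ(K_i·b_i) = 0.00118×13.3 + 5.78×5.93 = 34.29 m²/day.
Total thickness b = 19.23 m, so K_eq = Σ(K_i·b_i)/b = 1.783 m/day.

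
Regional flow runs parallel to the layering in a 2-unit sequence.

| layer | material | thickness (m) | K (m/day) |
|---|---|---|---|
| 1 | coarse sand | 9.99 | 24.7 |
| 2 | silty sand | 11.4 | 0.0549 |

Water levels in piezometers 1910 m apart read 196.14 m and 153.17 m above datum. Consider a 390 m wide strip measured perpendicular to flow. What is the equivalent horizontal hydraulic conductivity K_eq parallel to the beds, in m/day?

Flow is parallel to layering, so each bed carries its own Darcy discharge and the transmissivities add.
Σ(K_i·b_i) = 24.7×9.99 + 0.0549×11.4 = 247.4 m²/day.
Total thickness b = 21.39 m, so K_eq = Σ(K_i·b_i)/b = 11.57 m/day.

11.6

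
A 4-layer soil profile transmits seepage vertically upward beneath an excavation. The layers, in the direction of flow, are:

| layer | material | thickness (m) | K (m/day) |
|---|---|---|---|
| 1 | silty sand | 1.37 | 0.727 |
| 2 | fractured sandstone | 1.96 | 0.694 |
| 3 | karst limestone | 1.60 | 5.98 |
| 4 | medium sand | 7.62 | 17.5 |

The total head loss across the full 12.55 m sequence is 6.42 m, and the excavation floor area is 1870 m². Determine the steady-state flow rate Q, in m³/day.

2220

Flow is perpendicular to layering, so the layers act in series and the equivalent K is the thickness-weighted harmonic mean.
Total thickness L = 1.37 + 1.96 + 1.60 + 7.62 = 12.55 m.
Σ(b_i/K_i) = 1.37/0.727 + 1.96/0.694 + 1.60/5.98 + 7.62/17.5 = 5.412 d.
K_eq = L / Σ(b_i/K_i) = 12.55 / 5.412 = 2.319 m/day.
Q = K_eq · A · (Δh/L) = 2.319 × 1870 × (6.42/12.55) = 2218 m³/day.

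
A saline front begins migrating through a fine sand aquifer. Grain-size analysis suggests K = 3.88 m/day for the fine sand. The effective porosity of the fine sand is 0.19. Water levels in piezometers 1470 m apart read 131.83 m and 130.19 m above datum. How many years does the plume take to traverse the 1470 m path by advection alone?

Hydraulic gradient i = (131.83 − 130.19) / 1470 = 1.64 / 1470 = 0.001116.
Darcy flux q = K · i = 3.880 × 0.001116 = 0.004329 m/day.
Seepage velocity v = q / n_e = 0.004329 / 0.19 = 0.02278 m/day.
Travel time t = L / v = 1470 / 0.02278 = 64523 days = 176.7 years.

177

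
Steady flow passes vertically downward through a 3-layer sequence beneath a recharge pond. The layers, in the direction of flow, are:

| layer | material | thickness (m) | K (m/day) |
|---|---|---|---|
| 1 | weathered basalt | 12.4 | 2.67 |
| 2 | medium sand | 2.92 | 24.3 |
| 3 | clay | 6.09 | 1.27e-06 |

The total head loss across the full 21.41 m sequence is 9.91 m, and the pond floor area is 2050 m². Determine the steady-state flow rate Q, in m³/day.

Flow is perpendicular to layering, so the layers act in series and the equivalent K is the thickness-weighted harmonic mean.
Total thickness L = 12.4 + 2.92 + 6.09 = 21.41 m.
Σ(b_i/K_i) = 12.4/2.67 + 2.92/24.3 + 6.09/1.27e-06 = 4.795e+06 d.
K_eq = L / Σ(b_i/K_i) = 21.41 / 4.795e+06 = 4.465e-06 m/day.
Q = K_eq · A · (Δh/L) = 4.465e-06 × 2050 × (9.91/21.41) = 0.004237 m³/day.

0.00424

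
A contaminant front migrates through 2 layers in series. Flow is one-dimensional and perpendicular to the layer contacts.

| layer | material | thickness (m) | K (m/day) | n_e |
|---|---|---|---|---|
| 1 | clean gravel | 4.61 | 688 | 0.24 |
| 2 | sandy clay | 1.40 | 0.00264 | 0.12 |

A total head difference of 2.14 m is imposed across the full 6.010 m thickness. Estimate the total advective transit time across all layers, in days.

With flow normal to the layers, continuity requires the same specific discharge q through every layer.
Σ(b_i/K_i) = 4.61/688 + 1.40/0.00264 = 530.3 d.
q = Δh / Σ(b_i/K_i) = 2.14 / 530.3 = 0.004035 m/day.
In each layer the seepage velocity is v_i = q/n_i, so the layer transit time is t_i = b_i·n_i / q:
  layer 1 (clean gravel): t_1 = 4.61 × 0.24 / 0.004035 = 274.2 d
  layer 2 (sandy clay): t_2 = 1.40 × 0.12 / 0.004035 = 41.63 d
Total t = Σ t_i = 315.8 days.

316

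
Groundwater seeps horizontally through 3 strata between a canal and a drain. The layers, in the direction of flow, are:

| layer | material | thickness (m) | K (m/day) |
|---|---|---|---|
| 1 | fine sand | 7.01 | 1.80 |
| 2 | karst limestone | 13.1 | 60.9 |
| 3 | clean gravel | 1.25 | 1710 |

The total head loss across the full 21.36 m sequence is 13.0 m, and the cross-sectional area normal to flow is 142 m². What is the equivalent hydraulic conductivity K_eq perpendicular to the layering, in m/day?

Flow is perpendicular to layering, so the layers act in series and the equivalent K is the thickness-weighted harmonic mean.
Total thickness L = 7.01 + 13.1 + 1.25 = 21.36 m.
Σ(b_i/K_i) = 7.01/1.80 + 13.1/60.9 + 1.25/1710 = 4.110 d.
K_eq = L / Σ(b_i/K_i) = 21.36 / 4.110 = 5.197 m/day.

5.20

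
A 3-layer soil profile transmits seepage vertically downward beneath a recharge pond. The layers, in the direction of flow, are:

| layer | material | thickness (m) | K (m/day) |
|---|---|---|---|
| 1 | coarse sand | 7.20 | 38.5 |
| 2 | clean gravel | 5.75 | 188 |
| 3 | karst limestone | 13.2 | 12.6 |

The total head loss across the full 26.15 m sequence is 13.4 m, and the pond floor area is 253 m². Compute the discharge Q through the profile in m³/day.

2680

Flow is perpendicular to layering, so the layers act in series and the equivalent K is the thickness-weighted harmonic mean.
Total thickness L = 7.20 + 5.75 + 13.2 = 26.15 m.
Σ(b_i/K_i) = 7.20/38.5 + 5.75/188 + 13.2/12.6 = 1.265 d.
K_eq = L / Σ(b_i/K_i) = 26.15 / 1.265 = 20.67 m/day.
Q = K_eq · A · (Δh/L) = 20.67 × 253 × (13.4/26.15) = 2680 m³/day.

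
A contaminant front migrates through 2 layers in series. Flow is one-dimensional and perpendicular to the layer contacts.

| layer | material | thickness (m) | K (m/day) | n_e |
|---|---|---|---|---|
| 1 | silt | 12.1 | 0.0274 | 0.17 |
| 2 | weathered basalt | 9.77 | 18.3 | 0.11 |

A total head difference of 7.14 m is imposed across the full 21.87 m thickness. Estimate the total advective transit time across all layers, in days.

With flow normal to the layers, continuity requires the same specific discharge q through every layer.
Σ(b_i/K_i) = 12.1/0.0274 + 9.77/18.3 = 442.1 d.
q = Δh / Σ(b_i/K_i) = 7.14 / 442.1 = 0.01615 m/day.
In each layer the seepage velocity is v_i = q/n_i, so the layer transit time is t_i = b_i·n_i / q:
  layer 1 (silt): t_1 = 12.1 × 0.17 / 0.01615 = 127.4 d
  layer 2 (weathered basalt): t_2 = 9.77 × 0.11 / 0.01615 = 66.55 d
Total t = Σ t_i = 193.9 days.

194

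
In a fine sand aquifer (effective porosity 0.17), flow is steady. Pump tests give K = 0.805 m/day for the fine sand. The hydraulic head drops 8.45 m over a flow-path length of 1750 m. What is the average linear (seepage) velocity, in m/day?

0.0229

Hydraulic gradient i = Δh / L = 8.45 / 1750 = 0.004829.
Darcy flux q = K · i = 0.8050 × 0.004829 = 0.003887 m/day.
Seepage velocity v = q / n_e = 0.003887 / 0.17 = 0.02286 m/day.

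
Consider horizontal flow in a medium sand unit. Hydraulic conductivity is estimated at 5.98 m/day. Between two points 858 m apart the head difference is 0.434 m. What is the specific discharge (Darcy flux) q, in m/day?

Hydraulic gradient i = Δh / L = 0.434 / 858 = 0.0005058.
Specific discharge q = K · i = 5.980 × 0.0005058 = 0.003025 m/day.

0.00302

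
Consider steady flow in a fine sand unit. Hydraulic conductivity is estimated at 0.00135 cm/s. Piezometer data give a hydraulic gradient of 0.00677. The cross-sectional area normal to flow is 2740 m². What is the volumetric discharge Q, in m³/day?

21.6

Convert K: 0.00135 cm/s × 864 = 1.166 m/day.
Hydraulic gradient i = 0.00677.
Darcy's law: Q = K · A · i = 1.166 × 2740 × 0.006770 = 21.64 m³/day.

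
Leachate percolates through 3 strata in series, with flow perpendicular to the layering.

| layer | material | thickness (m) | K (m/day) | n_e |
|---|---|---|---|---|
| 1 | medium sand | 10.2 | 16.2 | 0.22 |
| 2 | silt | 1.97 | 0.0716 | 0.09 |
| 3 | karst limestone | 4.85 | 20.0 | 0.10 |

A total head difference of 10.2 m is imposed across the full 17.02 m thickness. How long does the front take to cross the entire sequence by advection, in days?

With flow normal to the layers, continuity requires the same specific discharge q through every layer.
Σ(b_i/K_i) = 10.2/16.2 + 1.97/0.0716 + 4.85/20.0 = 28.39 d.
q = Δh / Σ(b_i/K_i) = 10.2 / 28.39 = 0.3593 m/day.
In each layer the seepage velocity is v_i = q/n_i, so the layer transit time is t_i = b_i·n_i / q:
  layer 1 (medium sand): t_1 = 10.2 × 0.22 / 0.3593 = 6.245 d
  layer 2 (silt): t_2 = 1.97 × 0.09 / 0.3593 = 0.4934 d
  layer 3 (karst limestone): t_3 = 4.85 × 0.10 / 0.3593 = 1.350 d
Total t = Σ t_i = 8.088 days.

8.09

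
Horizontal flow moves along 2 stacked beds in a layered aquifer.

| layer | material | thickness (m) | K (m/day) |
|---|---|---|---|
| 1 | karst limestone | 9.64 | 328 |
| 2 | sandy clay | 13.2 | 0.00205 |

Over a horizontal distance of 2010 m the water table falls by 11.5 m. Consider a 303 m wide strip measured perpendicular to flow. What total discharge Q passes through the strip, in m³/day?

5480

Flow is parallel to layering, so each bed carries its own Darcy discharge and the transmissivities add.
Σ(K_i·b_i) = 328×9.64 + 0.00205×13.2 = 3162 m²/day.
Hydraulic gradient i = Δh / L = 11.5 / 2010 = 0.005721.
Q = Σ(K_i·b_i) · W · i = 3162 × 303 × 0.005721 = 5481 m³/day.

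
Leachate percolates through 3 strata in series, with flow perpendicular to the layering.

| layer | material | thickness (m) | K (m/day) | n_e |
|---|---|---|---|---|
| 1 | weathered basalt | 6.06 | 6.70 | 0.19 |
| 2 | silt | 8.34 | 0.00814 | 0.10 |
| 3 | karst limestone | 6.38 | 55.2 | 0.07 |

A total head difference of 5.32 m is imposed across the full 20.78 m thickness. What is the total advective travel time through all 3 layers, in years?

1.28

With flow normal to the layers, continuity requires the same specific discharge q through every layer.
Σ(b_i/K_i) = 6.06/6.70 + 8.34/0.00814 + 6.38/55.2 = 1026 d.
q = Δh / Σ(b_i/K_i) = 5.32 / 1026 = 0.005187 m/day.
In each layer the seepage velocity is v_i = q/n_i, so the layer transit time is t_i = b_i·n_i / q:
  layer 1 (weathered basalt): t_1 = 6.06 × 0.19 / 0.005187 = 222.0 d
  layer 2 (silt): t_2 = 8.34 × 0.10 / 0.005187 = 160.8 d
  layer 3 (karst limestone): t_3 = 6.38 × 0.07 / 0.005187 = 86.10 d
Total t = Σ t_i = 468.8 days = 1.284 years.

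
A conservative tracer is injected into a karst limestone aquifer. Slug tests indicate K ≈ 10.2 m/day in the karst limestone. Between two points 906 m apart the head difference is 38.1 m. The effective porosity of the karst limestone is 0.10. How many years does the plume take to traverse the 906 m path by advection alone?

0.578

Hydraulic gradient i = Δh / L = 38.1 / 906 = 0.04205.
Darcy flux q = K · i = 10.20 × 0.04205 = 0.4289 m/day.
Seepage velocity v = q / n_e = 0.4289 / 0.10 = 4.289 m/day.
Travel time t = L / v = 906 / 4.289 = 211.2 days = 0.5783 years.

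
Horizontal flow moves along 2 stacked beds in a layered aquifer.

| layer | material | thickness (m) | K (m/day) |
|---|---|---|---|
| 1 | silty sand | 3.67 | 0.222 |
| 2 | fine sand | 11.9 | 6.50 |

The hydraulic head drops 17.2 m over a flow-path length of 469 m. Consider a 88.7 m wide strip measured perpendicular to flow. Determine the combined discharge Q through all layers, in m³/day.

Flow is parallel to layering, so each bed carries its own Darcy discharge and the transmissivities add.
Σ(K_i·b_i) = 0.222×3.67 + 6.50×11.9 = 78.16 m²/day.
Hydraulic gradient i = Δh / L = 17.2 / 469 = 0.03667.
Q = Σ(K_i·b_i) · W · i = 78.16 × 88.7 × 0.03667 = 254.3 m³/day.

254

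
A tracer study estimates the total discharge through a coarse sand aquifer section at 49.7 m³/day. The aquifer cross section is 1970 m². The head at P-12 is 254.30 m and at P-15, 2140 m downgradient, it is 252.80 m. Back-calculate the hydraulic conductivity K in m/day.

Hydraulic gradient i = (254.30 − 252.80) / 2140 = 1.5 / 2140 = 0.0007009.
From Q = K·A·i, K = Q / (A·i) = 49.7 / (1970 × 0.0007009) = 35.99 m/day.

36.0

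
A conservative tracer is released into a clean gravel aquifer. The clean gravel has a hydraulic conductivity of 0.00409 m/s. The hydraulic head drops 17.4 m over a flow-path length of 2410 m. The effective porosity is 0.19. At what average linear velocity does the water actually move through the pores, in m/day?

Convert K: 0.00409 m/s × 86400 = 353.4 m/day.
Hydraulic gradient i = Δh / L = 17.4 / 2410 = 0.007220.
Darcy flux q = K · i = 353.4 × 0.007220 = 2.551 m/day.
Seepage velocity v = q / n_e = 2.551 / 0.19 = 13.43 m/day.

13.4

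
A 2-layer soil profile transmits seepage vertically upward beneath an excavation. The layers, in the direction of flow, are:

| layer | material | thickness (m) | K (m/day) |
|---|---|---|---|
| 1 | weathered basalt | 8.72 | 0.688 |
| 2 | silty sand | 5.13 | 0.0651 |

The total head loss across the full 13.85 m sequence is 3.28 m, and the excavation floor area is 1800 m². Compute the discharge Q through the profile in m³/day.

Flow is perpendicular to layering, so the layers act in series and the equivalent K is the thickness-weighted harmonic mean.
Total thickness L = 8.72 + 5.13 = 13.85 m.
Σ(b_i/K_i) = 8.72/0.688 + 5.13/0.0651 = 91.48 d.
K_eq = L / Σ(b_i/K_i) = 13.85 / 91.48 = 0.1514 m/day.
Q = K_eq · A · (Δh/L) = 0.1514 × 1800 × (3.28/13.85) = 64.54 m³/day.

64.5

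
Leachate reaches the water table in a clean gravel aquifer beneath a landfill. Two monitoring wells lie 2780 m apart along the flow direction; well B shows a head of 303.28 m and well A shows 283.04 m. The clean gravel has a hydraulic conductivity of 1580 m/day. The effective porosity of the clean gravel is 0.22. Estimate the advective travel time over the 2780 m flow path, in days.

Hydraulic gradient i = (303.28 − 283.04) / 2780 = 20.24 / 2780 = 0.007281.
Darcy flux q = K · i = 1580 × 0.007281 = 11.50 m/day.
Seepage velocity v = q / n_e = 11.50 / 0.22 = 52.29 m/day.
Travel time t = L / v = 2780 / 52.29 = 53.17 days.

53.2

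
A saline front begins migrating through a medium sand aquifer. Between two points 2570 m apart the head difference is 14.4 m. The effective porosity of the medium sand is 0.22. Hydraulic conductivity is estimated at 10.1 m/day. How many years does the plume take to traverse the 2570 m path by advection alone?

Hydraulic gradient i = Δh / L = 14.4 / 2570 = 0.005603.
Darcy flux q = K · i = 10.10 × 0.005603 = 0.05659 m/day.
Seepage velocity v = q / n_e = 0.05659 / 0.22 = 0.2572 m/day.
Travel time t = L / v = 2570 / 0.2572 = 9991 days = 27.35 years.

27.4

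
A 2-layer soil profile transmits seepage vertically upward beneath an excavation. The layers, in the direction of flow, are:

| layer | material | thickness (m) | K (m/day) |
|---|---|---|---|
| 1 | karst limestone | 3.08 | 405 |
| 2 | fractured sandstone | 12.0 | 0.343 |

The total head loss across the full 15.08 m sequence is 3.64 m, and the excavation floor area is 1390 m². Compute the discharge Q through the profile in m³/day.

Flow is perpendicular to layering, so the layers act in series and the equivalent K is the thickness-weighted harmonic mean.
Total thickness L = 3.08 + 12.0 = 15.08 m.
Σ(b_i/K_i) = 3.08/405 + 12.0/0.343 = 34.99 d.
K_eq = L / Σ(b_i/K_i) = 15.08 / 34.99 = 0.4309 m/day.
Q = K_eq · A · (Δh/L) = 0.4309 × 1390 × (3.64/15.08) = 144.6 m³/day.

145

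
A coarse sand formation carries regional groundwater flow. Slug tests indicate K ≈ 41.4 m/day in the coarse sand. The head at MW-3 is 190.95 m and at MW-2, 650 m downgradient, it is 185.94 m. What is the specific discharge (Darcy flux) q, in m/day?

Hydraulic gradient i = (190.95 − 185.94) / 650 = 5.01 / 650 = 0.007708.
Specific discharge q = K · i = 41.40 × 0.007708 = 0.3191 m/day.

0.319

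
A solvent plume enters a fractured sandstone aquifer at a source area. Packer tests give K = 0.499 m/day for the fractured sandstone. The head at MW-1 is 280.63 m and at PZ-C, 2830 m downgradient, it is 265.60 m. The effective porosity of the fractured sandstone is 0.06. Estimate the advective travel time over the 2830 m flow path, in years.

Hydraulic gradient i = (280.63 − 265.60) / 2830 = 15.03 / 2830 = 0.005311.
Darcy flux q = K · i = 0.4990 × 0.005311 = 0.002650 m/day.
Seepage velocity v = q / n_e = 0.002650 / 0.06 = 0.04417 m/day.
Travel time t = L / v = 2830 / 0.04417 = 64071 days = 175.4 years.

175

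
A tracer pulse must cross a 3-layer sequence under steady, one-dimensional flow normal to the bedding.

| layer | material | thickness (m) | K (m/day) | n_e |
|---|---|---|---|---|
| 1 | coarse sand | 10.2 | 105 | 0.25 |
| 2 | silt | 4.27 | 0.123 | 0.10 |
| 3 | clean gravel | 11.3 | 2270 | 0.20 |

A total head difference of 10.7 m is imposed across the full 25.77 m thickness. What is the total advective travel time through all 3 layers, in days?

With flow normal to the layers, continuity requires the same specific discharge q through every layer.
Σ(b_i/K_i) = 10.2/105 + 4.27/0.123 + 11.3/2270 = 34.82 d.
q = Δh / Σ(b_i/K_i) = 10.7 / 34.82 = 0.3073 m/day.
In each layer the seepage velocity is v_i = q/n_i, so the layer transit time is t_i = b_i·n_i / q:
  layer 1 (coarse sand): t_1 = 10.2 × 0.25 / 0.3073 = 8.298 d
  layer 2 (silt): t_2 = 4.27 × 0.10 / 0.3073 = 1.389 d
  layer 3 (clean gravel): t_3 = 11.3 × 0.20 / 0.3073 = 7.354 d
Total t = Σ t_i = 17.04 days.

17.0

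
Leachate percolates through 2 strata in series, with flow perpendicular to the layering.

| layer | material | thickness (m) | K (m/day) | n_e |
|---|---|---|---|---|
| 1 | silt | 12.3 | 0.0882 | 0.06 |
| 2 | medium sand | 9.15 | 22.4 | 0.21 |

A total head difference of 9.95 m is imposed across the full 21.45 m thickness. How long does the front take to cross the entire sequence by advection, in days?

With flow normal to the layers, continuity requires the same specific discharge q through every layer.
Σ(b_i/K_i) = 12.3/0.0882 + 9.15/22.4 = 139.9 d.
q = Δh / Σ(b_i/K_i) = 9.95 / 139.9 = 0.07114 m/day.
In each layer the seepage velocity is v_i = q/n_i, so the layer transit time is t_i = b_i·n_i / q:
  layer 1 (silt): t_1 = 12.3 × 0.06 / 0.07114 = 10.37 d
  layer 2 (medium sand): t_2 = 9.15 × 0.21 / 0.07114 = 27.01 d
Total t = Σ t_i = 37.38 days.

37.4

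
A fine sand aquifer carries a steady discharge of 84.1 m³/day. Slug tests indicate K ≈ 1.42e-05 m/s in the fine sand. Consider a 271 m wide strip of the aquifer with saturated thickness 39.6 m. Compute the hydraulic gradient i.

0.00639

Convert K: 1.42e-05 m/s × 86400 = 1.227 m/day.
Cross-sectional area A = 271 × 39.6 = 10732 m².
From Q = K·A·i, i = Q / (K·A) = 84.1 / (1.227 × 10732) = 0.006387.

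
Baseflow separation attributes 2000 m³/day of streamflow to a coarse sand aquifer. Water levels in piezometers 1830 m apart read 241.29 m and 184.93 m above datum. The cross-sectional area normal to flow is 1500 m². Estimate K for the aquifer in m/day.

43.3

Hydraulic gradient i = (241.29 − 184.93) / 1830 = 56.36 / 1830 = 0.03080.
From Q = K·A·i, K = Q / (A·i) = 2000 / (1500 × 0.03080) = 43.29 m/day.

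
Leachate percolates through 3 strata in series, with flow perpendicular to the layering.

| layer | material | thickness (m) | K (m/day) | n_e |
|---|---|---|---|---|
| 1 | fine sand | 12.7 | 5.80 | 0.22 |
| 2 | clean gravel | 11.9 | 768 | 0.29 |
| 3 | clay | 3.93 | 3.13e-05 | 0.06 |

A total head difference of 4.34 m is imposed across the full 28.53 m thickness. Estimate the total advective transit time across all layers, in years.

513

With flow normal to the layers, continuity requires the same specific discharge q through every layer.
Σ(b_i/K_i) = 12.7/5.80 + 11.9/768 + 3.93/3.13e-05 = 1.256e+05 d.
q = Δh / Σ(b_i/K_i) = 4.34 / 1.256e+05 = 3.456e-05 m/day.
In each layer the seepage velocity is v_i = q/n_i, so the layer transit time is t_i = b_i·n_i / q:
  layer 1 (fine sand): t_1 = 12.7 × 0.22 / 3.456e-05 = 80834 d
  layer 2 (clean gravel): t_2 = 11.9 × 0.29 / 3.456e-05 = 99841 d
  layer 3 (clay): t_3 = 3.93 × 0.06 / 3.456e-05 = 6822 d
Total t = Σ t_i = 1.875e+05 days = 513.3 years.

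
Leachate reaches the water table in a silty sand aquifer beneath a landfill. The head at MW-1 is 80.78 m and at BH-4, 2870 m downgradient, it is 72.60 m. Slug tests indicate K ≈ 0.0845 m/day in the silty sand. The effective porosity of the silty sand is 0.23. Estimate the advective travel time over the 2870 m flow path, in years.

Hydraulic gradient i = (80.78 − 72.60) / 2870 = 8.18 / 2870 = 0.002850.
Darcy flux q = K · i = 0.08450 × 0.002850 = 0.0002408 m/day.
Seepage velocity v = q / n_e = 0.0002408 / 0.23 = 0.001047 m/day.
Travel time t = L / v = 2870 / 0.001047 = 2.741e+06 days = 7504 years.

7500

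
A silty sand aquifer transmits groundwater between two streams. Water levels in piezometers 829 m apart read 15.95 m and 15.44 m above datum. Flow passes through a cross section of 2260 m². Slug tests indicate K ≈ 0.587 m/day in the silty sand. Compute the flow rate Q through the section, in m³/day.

0.816

Hydraulic gradient i = (15.95 − 15.44) / 829 = 0.51 / 829 = 0.0006152.
Darcy's law: Q = K · A · i = 0.5870 × 2260 × 0.0006152 = 0.8161 m³/day.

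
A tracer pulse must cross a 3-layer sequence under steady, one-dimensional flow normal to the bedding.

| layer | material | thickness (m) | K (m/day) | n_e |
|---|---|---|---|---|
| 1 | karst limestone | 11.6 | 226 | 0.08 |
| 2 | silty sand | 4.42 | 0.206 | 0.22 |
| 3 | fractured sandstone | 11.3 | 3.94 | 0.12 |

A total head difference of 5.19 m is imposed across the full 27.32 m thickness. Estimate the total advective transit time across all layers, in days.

15.3

With flow normal to the layers, continuity requires the same specific discharge q through every layer.
Σ(b_i/K_i) = 11.6/226 + 4.42/0.206 + 11.3/3.94 = 24.38 d.
q = Δh / Σ(b_i/K_i) = 5.19 / 24.38 = 0.2129 m/day.
In each layer the seepage velocity is v_i = q/n_i, so the layer transit time is t_i = b_i·n_i / q:
  layer 1 (karst limestone): t_1 = 11.6 × 0.08 / 0.2129 = 4.358 d
  layer 2 (silty sand): t_2 = 4.42 × 0.22 / 0.2129 = 4.567 d
  layer 3 (fractured sandstone): t_3 = 11.3 × 0.12 / 0.2129 = 6.369 d
Total t = Σ t_i = 15.29 days.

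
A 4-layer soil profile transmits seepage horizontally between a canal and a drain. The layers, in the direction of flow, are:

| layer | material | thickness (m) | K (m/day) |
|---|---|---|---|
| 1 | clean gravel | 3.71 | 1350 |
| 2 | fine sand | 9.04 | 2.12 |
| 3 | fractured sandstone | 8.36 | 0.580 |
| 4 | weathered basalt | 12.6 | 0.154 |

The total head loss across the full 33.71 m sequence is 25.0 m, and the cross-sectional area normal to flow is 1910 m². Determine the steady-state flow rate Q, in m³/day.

475

Flow is perpendicular to layering, so the layers act in series and the equivalent K is the thickness-weighted harmonic mean.
Total thickness L = 3.71 + 9.04 + 8.36 + 12.6 = 33.71 m.
Σ(b_i/K_i) = 3.71/1350 + 9.04/2.12 + 8.36/0.580 + 12.6/0.154 = 100.5 d.
K_eq = L / Σ(b_i/K_i) = 33.71 / 100.5 = 0.3354 m/day.
Q = K_eq · A · (Δh/L) = 0.3354 × 1910 × (25.0/33.71) = 475.1 m³/day.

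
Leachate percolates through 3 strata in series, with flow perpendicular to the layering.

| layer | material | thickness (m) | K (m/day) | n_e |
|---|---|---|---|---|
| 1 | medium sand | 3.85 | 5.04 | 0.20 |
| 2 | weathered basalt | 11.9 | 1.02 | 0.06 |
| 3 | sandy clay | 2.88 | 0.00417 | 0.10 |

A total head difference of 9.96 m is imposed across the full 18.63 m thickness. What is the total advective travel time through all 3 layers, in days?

With flow normal to the layers, continuity requires the same specific discharge q through every layer.
Σ(b_i/K_i) = 3.85/5.04 + 11.9/1.02 + 2.88/0.00417 = 703.1 d.
q = Δh / Σ(b_i/K_i) = 9.96 / 703.1 = 0.01417 m/day.
In each layer the seepage velocity is v_i = q/n_i, so the layer transit time is t_i = b_i·n_i / q:
  layer 1 (medium sand): t_1 = 3.85 × 0.20 / 0.01417 = 54.35 d
  layer 2 (weathered basalt): t_2 = 11.9 × 0.06 / 0.01417 = 50.40 d
  layer 3 (sandy clay): t_3 = 2.88 × 0.10 / 0.01417 = 20.33 d
Total t = Σ t_i = 125.1 days.

125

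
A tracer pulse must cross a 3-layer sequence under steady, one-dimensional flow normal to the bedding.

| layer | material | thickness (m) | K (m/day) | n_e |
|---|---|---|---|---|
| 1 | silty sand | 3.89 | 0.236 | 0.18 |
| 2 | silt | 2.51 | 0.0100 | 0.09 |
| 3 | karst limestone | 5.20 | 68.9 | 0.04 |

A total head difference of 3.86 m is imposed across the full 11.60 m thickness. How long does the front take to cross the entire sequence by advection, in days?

78.6

With flow normal to the layers, continuity requires the same specific discharge q through every layer.
Σ(b_i/K_i) = 3.89/0.236 + 2.51/0.0100 + 5.20/68.9 = 267.6 d.
q = Δh / Σ(b_i/K_i) = 3.86 / 267.6 = 0.01443 m/day.
In each layer the seepage velocity is v_i = q/n_i, so the layer transit time is t_i = b_i·n_i / q:
  layer 1 (silty sand): t_1 = 3.89 × 0.18 / 0.01443 = 48.53 d
  layer 2 (silt): t_2 = 2.51 × 0.09 / 0.01443 = 15.66 d
  layer 3 (karst limestone): t_3 = 5.20 × 0.04 / 0.01443 = 14.42 d
Total t = Σ t_i = 78.61 days.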